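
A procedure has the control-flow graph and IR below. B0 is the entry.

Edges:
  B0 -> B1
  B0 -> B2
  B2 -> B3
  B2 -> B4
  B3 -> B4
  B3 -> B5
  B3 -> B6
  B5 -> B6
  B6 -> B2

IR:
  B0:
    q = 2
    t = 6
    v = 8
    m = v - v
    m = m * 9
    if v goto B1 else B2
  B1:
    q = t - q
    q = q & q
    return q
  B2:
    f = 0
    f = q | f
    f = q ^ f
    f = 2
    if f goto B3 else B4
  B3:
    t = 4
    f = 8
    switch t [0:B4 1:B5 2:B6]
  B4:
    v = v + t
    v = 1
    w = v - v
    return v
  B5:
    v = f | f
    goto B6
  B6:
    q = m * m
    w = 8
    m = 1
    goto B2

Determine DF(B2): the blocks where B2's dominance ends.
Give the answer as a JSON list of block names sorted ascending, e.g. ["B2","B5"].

Answer: ["B2"]

Working:
idom tree: B1←B0 B2←B0 B3←B2 B4←B2 B5←B3 B6←B3
Dom at joins:
  B2: preds {B0,B6}: {B0} ∩ {B0,B2,B3,B6} = {B0}; idom=B0
  B4: preds {B2,B3}: {B0,B2} ∩ {B0,B2,B3} = {B0,B2}; idom=B2
  B6: preds {B3,B5}: {B0,B2,B3} ∩ {B0,B2,B3,B5} = {B0,B2,B3}; idom=B3

DF derivation:
  join B2 pred B0: · stop@B0
  join B2 pred B6: B6→B3→B2 stop@B0
  join B4 pred B2: · stop@B2
  join B4 pred B3: B3 stop@B2
  join B6 pred B3: · stop@B3
  join B6 pred B5: B5 stop@B3
  B0 → ∅
  B1 → ∅
  B2 → {B2}
  B3 → {B2,B4}
  B4 → ∅
  B5 → {B6}
  B6 → {B2}

DF(B2) = ["B2"]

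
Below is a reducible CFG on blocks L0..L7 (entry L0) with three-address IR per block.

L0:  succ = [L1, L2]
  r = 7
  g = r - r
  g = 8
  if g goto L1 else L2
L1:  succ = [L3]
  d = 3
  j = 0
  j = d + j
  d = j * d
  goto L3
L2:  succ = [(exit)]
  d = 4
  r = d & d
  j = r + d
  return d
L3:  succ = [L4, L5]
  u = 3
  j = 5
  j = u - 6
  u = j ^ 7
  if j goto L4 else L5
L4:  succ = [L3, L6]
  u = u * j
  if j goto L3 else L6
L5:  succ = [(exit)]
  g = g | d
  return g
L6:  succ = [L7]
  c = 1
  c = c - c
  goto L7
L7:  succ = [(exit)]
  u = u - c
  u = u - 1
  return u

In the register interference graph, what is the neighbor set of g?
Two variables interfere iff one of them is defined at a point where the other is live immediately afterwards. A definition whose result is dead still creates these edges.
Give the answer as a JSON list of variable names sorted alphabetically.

def/use:
  L0: def={g,r} ue=∅
  L1: def={d,j} ue=∅
  L2: def={d,j,r} ue=∅
  L3: def={j,u} ue=∅
  L4: def={u} ue={j,u}
  L5: def={g} ue={d,g}
  L6: def={c} ue=∅
  L7: def={u} ue={c,u}

Backward fixpoint:
  L0 li=∅ lo={g}
  L1 li={g} lo={d,g}
  L2 li=∅ lo=∅
  L3 li={d,g} lo={d,g,j,u}
  L4 li={d,g,j,u} lo={d,g,u}
  L5 li={d,g} lo=∅
  L6 li={u} lo={c,u}
  L7 li={c,u} lo=∅

Conflict graph:
  c↔{u}
  d↔{g,j,r,u}
  g↔{d,j,u}
  j↔{d,g,u}
  r↔{d}
  u↔{c,d,g,j}

N(g) = ["d", "j", "u"]

Answer: ["d", "j", "u"]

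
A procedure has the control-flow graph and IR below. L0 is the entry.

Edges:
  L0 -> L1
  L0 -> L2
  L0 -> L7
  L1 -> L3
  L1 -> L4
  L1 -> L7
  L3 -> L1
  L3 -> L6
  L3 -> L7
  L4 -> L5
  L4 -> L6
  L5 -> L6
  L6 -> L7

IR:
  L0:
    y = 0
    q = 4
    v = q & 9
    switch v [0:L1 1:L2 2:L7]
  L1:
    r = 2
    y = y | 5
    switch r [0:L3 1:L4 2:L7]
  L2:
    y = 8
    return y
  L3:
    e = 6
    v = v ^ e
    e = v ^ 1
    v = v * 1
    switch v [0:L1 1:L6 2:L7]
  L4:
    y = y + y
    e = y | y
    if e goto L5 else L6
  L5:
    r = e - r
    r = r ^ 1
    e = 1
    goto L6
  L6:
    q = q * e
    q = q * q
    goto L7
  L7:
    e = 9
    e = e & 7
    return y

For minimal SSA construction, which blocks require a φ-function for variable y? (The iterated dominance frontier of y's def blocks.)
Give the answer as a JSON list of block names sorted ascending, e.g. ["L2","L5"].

idom tree: L1←L0 L2←L0 L3←L1 L4←L1 L5←L4 L6←L1 L7←L0
Dom∩ at merges:
  L1: preds {L0,L3}: {L0} ∩ {L0,L1,L3} = {L0}; idom=L0
  L6: preds {L3,L4,L5}: {L0,L1,L3} ∩ {L0,L1,L4} ∩ {L0,L1,L4,L5} = {L0,L1}; idom=L1
  L7: preds {L0,L1,L3,L6}: {L0} ∩ {L0,L1} ∩ {L0,L1,L3} ∩ {L0,L1,L6} = {L0}; idom=L0

DF walk-up:
  L1←L0: walk · to L0
  L1←L3: walk L3→L1 to L0
  L6←L3: walk L3 to L1
  L6←L4: walk L4 to L1
  L6←L5: walk L5→L4 to L1
  L7←L0: walk · to L0
  L7←L1: walk L1 to L0
  L7←L3: walk L3→L1 to L0
  L7←L6: walk L6→L1 to L0
  L0 → ∅
  L1 → {L1,L7}
  L2 → ∅
  L3 → {L1,L6,L7}
  L4 → {L6}
  L5 → {L6}
  L6 → {L7}
  L7 → ∅

φ for y: defs {L0,L1,L2,L4}
  DF⁺ = {L1,L6,L7}

Answer: ["L1", "L6", "L7"]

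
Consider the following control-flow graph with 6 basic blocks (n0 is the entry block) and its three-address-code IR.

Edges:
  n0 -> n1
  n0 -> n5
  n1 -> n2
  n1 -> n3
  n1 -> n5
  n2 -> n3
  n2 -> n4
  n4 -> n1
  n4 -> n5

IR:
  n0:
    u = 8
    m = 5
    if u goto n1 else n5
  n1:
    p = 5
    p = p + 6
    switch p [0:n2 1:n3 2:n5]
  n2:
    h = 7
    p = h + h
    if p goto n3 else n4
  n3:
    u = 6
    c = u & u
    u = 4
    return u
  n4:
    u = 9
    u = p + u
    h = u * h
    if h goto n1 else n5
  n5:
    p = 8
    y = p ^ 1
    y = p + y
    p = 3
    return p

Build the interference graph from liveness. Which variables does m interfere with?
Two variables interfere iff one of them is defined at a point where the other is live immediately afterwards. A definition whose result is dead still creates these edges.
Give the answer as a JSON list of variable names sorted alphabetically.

Block summaries:
  n0: {m,u} / ∅
  n1: {p} / ∅
  n2: {h,p} / ∅
  n3: {c,u} / ∅
  n4: {h,u} / {h,p}
  n5: {p,y} / ∅

Live sets:
  n0: in=∅ out=∅
  n1: in=∅ out=∅
  n2: in=∅ out={h,p}
  n3: in=∅ out=∅
  n4: in={h,p} out=∅
  n5: in=∅ out=∅

Interfere edges:
  c: ∅
  h: {p,u}
  m: {u}
  p: {h,u,y}
  u: {h,m,p}
  y: {p}

N(m) = ["u"]

Answer: ["u"]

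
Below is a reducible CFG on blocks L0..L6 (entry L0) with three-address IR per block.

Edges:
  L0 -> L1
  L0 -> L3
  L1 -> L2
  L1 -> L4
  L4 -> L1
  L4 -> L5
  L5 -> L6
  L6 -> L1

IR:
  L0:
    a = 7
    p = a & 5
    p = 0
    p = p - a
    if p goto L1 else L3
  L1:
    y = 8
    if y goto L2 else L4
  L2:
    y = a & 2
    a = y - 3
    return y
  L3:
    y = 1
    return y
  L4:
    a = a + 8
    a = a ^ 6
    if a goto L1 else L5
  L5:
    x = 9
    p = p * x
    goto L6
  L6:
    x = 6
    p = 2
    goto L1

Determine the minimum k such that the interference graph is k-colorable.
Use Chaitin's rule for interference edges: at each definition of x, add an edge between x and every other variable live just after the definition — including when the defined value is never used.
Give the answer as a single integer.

Answer: 3

Working:
def/use:
  L0: {a,p} / ∅
  L1: {y} / ∅
  L2: {a,y} / {a}
  L3: {y} / ∅
  L4: {a} / {a}
  L5: {p,x} / {p}
  L6: {p,x} / ∅

Live sets:
  L0 li=∅ lo={a,p}
  L1 li={a,p} lo={a,p}
  L2 li={a} lo=∅
  L3 li=∅ lo=∅
  L4 li={a,p} lo={a,p}
  L5 li={a,p} lo={a}
  L6 li={a} lo={a,p}

Conflict graph:
  a: {p,x,y}
  p: {a,x,y}
  x: {a,p}
  y: {a,p}

Colouring:
  {a,p,x} pairwise interfere (3-clique) ⇒ χ ≥ 3
  3-colouring: c0={a}  c1={p}  c2={x,y}
  χ = 3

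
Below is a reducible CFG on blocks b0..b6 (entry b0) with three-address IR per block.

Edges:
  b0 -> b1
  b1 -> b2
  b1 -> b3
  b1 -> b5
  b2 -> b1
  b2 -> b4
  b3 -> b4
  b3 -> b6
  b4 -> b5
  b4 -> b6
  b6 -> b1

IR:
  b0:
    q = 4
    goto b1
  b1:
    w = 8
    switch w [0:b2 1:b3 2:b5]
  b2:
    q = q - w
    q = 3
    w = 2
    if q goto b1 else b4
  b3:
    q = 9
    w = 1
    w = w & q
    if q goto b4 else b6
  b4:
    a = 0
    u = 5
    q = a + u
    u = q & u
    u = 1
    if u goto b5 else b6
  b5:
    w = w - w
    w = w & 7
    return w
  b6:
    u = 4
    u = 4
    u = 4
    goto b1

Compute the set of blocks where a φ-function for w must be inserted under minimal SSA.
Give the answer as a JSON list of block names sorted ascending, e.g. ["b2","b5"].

idom tree: b1←b0 b2←b1 b3←b1 b4←b1 b5←b1 b6←b1
Dom at joins:
  b1: preds {b0,b2,b6}: {b0} ∩ {b0,b1,b2} ∩ {b0,b1,b6} = {b0}; idom=b0
  b4: preds {b2,b3}: {b0,b1,b2} ∩ {b0,b1,b3} = {b0,b1}; idom=b1
  b5: preds {b1,b4}: {b0,b1} ∩ {b0,b1,b4} = {b0,b1}; idom=b1
  b6: preds {b3,b4}: {b0,b1,b3} ∩ {b0,b1,b4} = {b0,b1}; idom=b1

Frontier:
  b1←b0: walk · to b0
  b1←b2: walk b2→b1 to b0
  b1←b6: walk b6→b1 to b0
  b4←b2: walk b2 to b1
  b4←b3: walk b3 to b1
  b5←b1: walk · to b1
  b5←b4: walk b4 to b1
  b6←b3: walk b3 to b1
  b6←b4: walk b4 to b1
  b0: DF=∅
  b1: DF={b1}
  b2: DF={b1,b4}
  b3: DF={b4,b6}
  b4: DF={b5,b6}
  b5: DF=∅
  b6: DF={b1}

φ for w: defs {b1,b2,b3,b5}
  DF⁺ = {b1,b4,b5,b6}

Answer: ["b1", "b4", "b5", "b6"]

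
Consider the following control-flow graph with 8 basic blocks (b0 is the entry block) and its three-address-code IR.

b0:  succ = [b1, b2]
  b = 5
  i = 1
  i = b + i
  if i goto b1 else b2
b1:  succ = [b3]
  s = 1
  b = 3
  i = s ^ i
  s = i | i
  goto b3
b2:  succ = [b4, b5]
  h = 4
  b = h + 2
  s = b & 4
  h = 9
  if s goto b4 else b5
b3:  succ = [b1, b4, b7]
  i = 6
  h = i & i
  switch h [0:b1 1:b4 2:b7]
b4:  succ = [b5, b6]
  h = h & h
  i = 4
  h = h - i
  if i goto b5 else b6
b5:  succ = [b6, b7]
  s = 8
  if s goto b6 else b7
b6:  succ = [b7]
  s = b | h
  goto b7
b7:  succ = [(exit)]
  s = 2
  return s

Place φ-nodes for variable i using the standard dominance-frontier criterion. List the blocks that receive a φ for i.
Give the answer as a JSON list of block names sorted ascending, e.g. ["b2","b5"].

Answer: ["b1", "b4", "b5", "b6", "b7"]

Working:
idom tree: b1←b0 b2←b0 b3←b1 b4←b0 b5←b0 b6←b0 b7←b0
Dom at joins:
  b1: preds {b0,b3}: {b0} ∩ {b0,b1,b3} = {b0}; idom=b0
  b4: preds {b2,b3}: {b0,b2} ∩ {b0,b1,b3} = {b0}; idom=b0
  b5: preds {b2,b4}: {b0,b2} ∩ {b0,b4} = {b0}; idom=b0
  b6: preds {b4,b5}: {b0,b4} ∩ {b0,b5} = {b0}; idom=b0
  b7: preds {b3,b5,b6}: {b0,b1,b3} ∩ {b0,b5} ∩ {b0,b6} = {b0}; idom=b0

DF derivation:
  b1←b0: walk · to b0
  b1←b3: walk b3→b1 to b0
  b4←b2: walk b2 to b0
  b4←b3: walk b3→b1 to b0
  b5←b2: walk b2 to b0
  b5←b4: walk b4 to b0
  b6←b4: walk b4 to b0
  b6←b5: walk b5 to b0
  b7←b3: walk b3→b1 to b0
  b7←b5: walk b5 to b0
  b7←b6: walk b6 to b0
  b0: DF=∅
  b1: DF={b1,b4,b7}
  b2: DF={b4,b5}
  b3: DF={b1,b4,b7}
  b4: DF={b5,b6}
  b5: DF={b6,b7}
  b6: DF={b7}
  b7: DF=∅

φ for i: defs {b0,b1,b3,b4}
  DF⁺ = {b1,b4,b5,b6,b7}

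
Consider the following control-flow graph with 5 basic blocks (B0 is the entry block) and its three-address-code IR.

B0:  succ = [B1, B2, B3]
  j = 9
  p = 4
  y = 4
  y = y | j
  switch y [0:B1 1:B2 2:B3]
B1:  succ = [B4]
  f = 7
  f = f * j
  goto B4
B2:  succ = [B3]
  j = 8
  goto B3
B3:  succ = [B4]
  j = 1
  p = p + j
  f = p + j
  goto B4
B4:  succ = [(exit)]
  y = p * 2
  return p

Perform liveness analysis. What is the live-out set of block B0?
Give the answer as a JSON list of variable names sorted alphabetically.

Answer: ["j", "p"]

Working:
Block summaries:
  B0 def {j,p,y} use ∅
  B1 def {f} use {j}
  B2 def {j} use ∅
  B3 def {f,j,p} use {p}
  B4 def {y} use {p}

Live sets:
  B0 li=∅ lo={j,p}
  B1 li={j,p} lo={p}
  B2 li={p} lo={p}
  B3 li={p} lo={p}
  B4 li={p} lo=∅

live-out(B0) = ["j", "p"]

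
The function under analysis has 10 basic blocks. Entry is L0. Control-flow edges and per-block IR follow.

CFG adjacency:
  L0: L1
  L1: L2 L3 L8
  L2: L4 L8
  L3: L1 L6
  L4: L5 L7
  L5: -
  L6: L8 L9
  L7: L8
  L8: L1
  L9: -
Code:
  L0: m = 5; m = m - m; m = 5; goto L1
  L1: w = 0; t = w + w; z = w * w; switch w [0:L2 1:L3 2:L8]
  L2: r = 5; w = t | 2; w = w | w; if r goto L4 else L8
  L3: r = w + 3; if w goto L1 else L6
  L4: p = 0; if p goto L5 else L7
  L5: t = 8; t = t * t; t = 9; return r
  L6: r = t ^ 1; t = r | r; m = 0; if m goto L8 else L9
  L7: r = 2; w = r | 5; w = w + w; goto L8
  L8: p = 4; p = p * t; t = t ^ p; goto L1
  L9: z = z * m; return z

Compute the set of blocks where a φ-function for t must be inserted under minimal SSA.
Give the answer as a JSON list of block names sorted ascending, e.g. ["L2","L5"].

idom tree: L1←L0 L2←L1 L3←L1 L4←L2 L5←L4 L6←L3 L7←L4 L8←L1 L9←L6
Dom at joins:
  L1: preds {L0,L3,L8}: {L0} ∩ {L0,L1,L3} ∩ {L0,L1,L8} = {L0}; idom=L0
  L8: preds {L1,L2,L6,L7}: {L0,L1} ∩ {L0,L1,L2} ∩ {L0,L1,L3,L6} ∩ {L0,L1,L2,L4,L7} = {L0,L1}; idom=L1

DF walk-up:
  join L1 pred L0: · stop@L0
  join L1 pred L3: L3→L1 stop@L0
  join L1 pred L8: L8→L1 stop@L0
  join L8 pred L1: · stop@L1
  join L8 pred L2: L2 stop@L1
  join L8 pred L6: L6→L3 stop@L1
  join L8 pred L7: L7→L4→L2 stop@L1
  L0: DF=∅
  L1: DF={L1}
  L2: DF={L8}
  L3: DF={L1,L8}
  L4: DF={L8}
  L5: DF=∅
  L6: DF={L8}
  L7: DF={L8}
  L8: DF={L1}
  L9: DF=∅

φ for t: defs {L1,L5,L6,L8}
  DF⁺ = {L1,L8}

Answer: ["L1", "L8"]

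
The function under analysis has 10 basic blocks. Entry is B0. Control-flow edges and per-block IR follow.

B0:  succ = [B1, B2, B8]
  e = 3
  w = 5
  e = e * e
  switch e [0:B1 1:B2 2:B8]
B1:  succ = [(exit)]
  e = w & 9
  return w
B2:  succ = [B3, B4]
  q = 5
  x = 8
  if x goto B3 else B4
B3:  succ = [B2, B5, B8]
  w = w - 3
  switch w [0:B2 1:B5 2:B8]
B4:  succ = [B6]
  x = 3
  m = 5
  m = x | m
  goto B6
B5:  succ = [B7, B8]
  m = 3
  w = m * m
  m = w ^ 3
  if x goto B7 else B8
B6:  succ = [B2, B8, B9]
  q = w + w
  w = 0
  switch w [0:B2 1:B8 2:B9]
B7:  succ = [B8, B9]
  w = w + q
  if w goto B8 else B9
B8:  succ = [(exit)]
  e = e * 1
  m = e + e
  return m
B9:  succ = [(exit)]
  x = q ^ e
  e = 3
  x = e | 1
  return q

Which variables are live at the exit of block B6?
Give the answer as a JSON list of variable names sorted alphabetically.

Answer: ["e", "q", "w"]

Analysis:
def/use:
  B0 def {e,w} use ∅
  B1 def {e} use {w}
  B2 def {q,x} use ∅
  B3 def {w} use {w}
  B4 def {m,x} use ∅
  B5 def {m,w} use {x}
  B6 def {q,w} use {w}
  B7 def {w} use {q,w}
  B8 def {e,m} use {e}
  B9 def {e,x} use {e,q}

Liveness:
  B0 li=∅ lo={e,w}
  B1 li={w} lo=∅
  B2 li={e,w} lo={e,q,w,x}
  B3 li={e,q,w,x} lo={e,q,w,x}
  B4 li={e,w} lo={e,w}
  B5 li={e,q,x} lo={e,q,w}
  B6 li={e,w} lo={e,q,w}
  B7 li={e,q,w} lo={e,q}
  B8 li={e} lo=∅
  B9 li={e,q} lo=∅

live-out(B6) = ["e", "q", "w"]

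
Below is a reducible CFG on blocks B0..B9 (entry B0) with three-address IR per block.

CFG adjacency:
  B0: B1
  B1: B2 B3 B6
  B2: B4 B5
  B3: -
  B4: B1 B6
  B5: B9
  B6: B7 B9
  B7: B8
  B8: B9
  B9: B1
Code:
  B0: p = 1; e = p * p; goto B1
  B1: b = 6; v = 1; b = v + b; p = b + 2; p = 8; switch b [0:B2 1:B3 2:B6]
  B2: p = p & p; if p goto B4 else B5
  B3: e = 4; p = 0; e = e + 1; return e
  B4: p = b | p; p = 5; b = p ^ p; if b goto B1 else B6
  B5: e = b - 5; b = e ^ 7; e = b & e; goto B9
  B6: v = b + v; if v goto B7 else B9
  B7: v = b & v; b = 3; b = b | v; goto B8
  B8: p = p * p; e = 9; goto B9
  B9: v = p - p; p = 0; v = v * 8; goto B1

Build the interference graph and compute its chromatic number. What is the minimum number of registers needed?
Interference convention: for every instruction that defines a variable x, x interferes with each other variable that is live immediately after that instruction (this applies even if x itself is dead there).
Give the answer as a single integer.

Answer: 3

Derivation:
def/use:
  B0: def={e,p} ue=∅
  B1: def={b,p,v} ue=∅
  B2: def={p} ue={p}
  B3: def={e,p} ue=∅
  B4: def={b,p} ue={b,p}
  B5: def={b,e} ue={b}
  B6: def={v} ue={b,v}
  B7: def={b,v} ue={b,v}
  B8: def={e,p} ue={p}
  B9: def={p,v} ue={p}

Liveness:
  live B0: ∅→∅
  live B1: ∅→{b,p,v}
  live B2: {b,p,v}→{b,p,v}
  live B3: ∅→∅
  live B4: {b,p,v}→{b,p,v}
  live B5: {b,p}→{p}
  live B6: {b,p,v}→{b,p,v}
  live B7: {b,p,v}→{p}
  live B8: {p}→{p}
  live B9: {p}→∅

Interference:
  b: {e,p,v}
  e: {b,p}
  p: {b,e,v}
  v: {b,p}

Registers:
  clique {b,e,p} ⇒ need ≥ 3
  assign b→r0 e→r2 p→r1 v→r2 — no edge inside a register ⇒ χ ≤ 3
  χ = 3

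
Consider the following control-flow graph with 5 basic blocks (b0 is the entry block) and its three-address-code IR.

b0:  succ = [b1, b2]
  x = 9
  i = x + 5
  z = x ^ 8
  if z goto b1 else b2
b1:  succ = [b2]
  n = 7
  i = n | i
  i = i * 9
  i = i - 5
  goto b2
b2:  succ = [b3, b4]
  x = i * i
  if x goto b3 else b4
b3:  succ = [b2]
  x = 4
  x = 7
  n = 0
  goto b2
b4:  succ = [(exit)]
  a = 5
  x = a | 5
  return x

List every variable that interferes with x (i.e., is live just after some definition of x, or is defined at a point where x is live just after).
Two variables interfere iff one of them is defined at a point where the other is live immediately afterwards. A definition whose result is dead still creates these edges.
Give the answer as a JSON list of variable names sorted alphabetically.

Block summaries:
  b0 def {i,x,z} use ∅
  b1 def {i,n} use {i}
  b2 def {x} use {i}
  b3 def {n,x} use ∅
  b4 def {a,x} use ∅

Live sets:
  live b0: ∅→{i}
  live b1: {i}→{i}
  live b2: {i}→{i}
  live b3: {i}→{i}
  live b4: ∅→∅

Interference:
  a: ∅
  i: {n,x,z}
  n: {i}
  x: {i}
  z: {i}

N(x) = ["i"]

Answer: ["i"]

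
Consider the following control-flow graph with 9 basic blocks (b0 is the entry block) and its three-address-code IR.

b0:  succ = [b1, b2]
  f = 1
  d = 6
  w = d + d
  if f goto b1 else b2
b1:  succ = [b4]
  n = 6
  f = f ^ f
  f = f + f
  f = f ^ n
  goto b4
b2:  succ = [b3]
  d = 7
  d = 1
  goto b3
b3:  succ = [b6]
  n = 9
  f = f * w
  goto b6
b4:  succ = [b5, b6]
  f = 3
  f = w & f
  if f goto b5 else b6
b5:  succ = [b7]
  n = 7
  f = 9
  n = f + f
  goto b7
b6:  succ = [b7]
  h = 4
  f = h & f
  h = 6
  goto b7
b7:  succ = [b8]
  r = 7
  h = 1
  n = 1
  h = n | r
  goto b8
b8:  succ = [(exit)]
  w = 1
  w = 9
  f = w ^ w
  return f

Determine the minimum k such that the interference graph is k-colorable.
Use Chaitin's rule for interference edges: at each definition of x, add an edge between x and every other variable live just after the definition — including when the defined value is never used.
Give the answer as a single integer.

Per-block:
  b0: def={d,f,w} ue=∅
  b1: def={f,n} ue={f}
  b2: def={d} ue=∅
  b3: def={f,n} ue={f,w}
  b4: def={f} ue={w}
  b5: def={f,n} ue=∅
  b6: def={f,h} ue={f}
  b7: def={h,n,r} ue=∅
  b8: def={f,w} ue=∅

Liveness:
  b0: in=∅ out={f,w}
  b1: in={f,w} out={w}
  b2: in={f,w} out={f,w}
  b3: in={f,w} out={f}
  b4: in={w} out={f}
  b5: in=∅ out=∅
  b6: in={f} out=∅
  b7: in=∅ out=∅
  b8: in=∅ out=∅

Conflict graph:
  d↔{f,w}
  f↔{d,h,n,w}
  h↔{f,r}
  n↔{f,r,w}
  r↔{h,n}
  w↔{d,f,n}

Registers:
  {d,f,w} pairwise interfere (3-clique) ⇒ χ ≥ 3
  3-colouring: R0={f,r}  R1={d,h,n}  R2={w}
  χ = 3

Answer: 3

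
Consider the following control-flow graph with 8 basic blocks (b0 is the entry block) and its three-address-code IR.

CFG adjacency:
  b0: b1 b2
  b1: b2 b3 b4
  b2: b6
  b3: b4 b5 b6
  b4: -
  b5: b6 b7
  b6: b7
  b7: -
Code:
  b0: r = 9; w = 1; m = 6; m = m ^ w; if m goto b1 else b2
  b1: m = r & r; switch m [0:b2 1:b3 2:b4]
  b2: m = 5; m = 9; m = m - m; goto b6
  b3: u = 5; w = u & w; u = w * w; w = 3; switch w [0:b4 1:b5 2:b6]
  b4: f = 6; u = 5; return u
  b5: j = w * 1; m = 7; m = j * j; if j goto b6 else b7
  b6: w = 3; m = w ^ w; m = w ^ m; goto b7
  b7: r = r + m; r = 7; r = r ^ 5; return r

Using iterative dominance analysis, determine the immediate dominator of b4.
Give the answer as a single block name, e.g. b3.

Answer: b1

Analysis:
idom tree: b1←b0 b2←b0 b3←b1 b4←b1 b5←b3 b6←b0 b7←b0
Join-block Dom:
  b2: preds {b0,b1}: {b0} ∩ {b0,b1} = {b0}; idom=b0
  b4: preds {b1,b3}: {b0,b1} ∩ {b0,b1,b3} = {b0,b1}; idom=b1
  b6: preds {b2,b3,b5}: {b0,b2} ∩ {b0,b1,b3} ∩ {b0,b1,b3,b5} = {b0}; idom=b0
  b7: preds {b5,b6}: {b0,b1,b3,b5} ∩ {b0,b6} = {b0}; idom=b0

idom(b4) = b1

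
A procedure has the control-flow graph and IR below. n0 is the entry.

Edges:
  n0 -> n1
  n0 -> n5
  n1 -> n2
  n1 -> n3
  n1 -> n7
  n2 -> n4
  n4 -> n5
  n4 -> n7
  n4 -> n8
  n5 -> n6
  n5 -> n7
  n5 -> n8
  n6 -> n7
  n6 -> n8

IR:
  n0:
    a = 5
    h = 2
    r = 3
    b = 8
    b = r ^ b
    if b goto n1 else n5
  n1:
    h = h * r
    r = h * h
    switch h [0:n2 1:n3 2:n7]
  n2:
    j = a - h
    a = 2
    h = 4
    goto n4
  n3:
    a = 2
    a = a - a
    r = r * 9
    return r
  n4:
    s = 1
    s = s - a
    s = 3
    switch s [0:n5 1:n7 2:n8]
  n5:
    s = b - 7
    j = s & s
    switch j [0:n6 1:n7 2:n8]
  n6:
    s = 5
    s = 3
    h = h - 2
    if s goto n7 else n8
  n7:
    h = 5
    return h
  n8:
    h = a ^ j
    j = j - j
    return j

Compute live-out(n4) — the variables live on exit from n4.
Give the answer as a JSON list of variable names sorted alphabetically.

Per-block:
  n0: def={a,b,h,r} ue=∅
  n1: def={h,r} ue={h,r}
  n2: def={a,h,j} ue={a,h}
  n3: def={a,r} ue={r}
  n4: def={s} ue={a}
  n5: def={j,s} ue={b}
  n6: def={h,s} ue={h}
  n7: def={h} ue=∅
  n8: def={h,j} ue={a,j}

Live sets:
  n0 li=∅ lo={a,b,h,r}
  n1 li={a,b,h,r} lo={a,b,h,r}
  n2 li={a,b,h} lo={a,b,h,j}
  n3 li={r} lo=∅
  n4 li={a,b,h,j} lo={a,b,h,j}
  n5 li={a,b,h} lo={a,h,j}
  n6 li={a,h,j} lo={a,j}
  n7 li=∅ lo=∅
  n8 li={a,j} lo=∅

live-out(n4) = ["a", "b", "h", "j"]

Answer: ["a", "b", "h", "j"]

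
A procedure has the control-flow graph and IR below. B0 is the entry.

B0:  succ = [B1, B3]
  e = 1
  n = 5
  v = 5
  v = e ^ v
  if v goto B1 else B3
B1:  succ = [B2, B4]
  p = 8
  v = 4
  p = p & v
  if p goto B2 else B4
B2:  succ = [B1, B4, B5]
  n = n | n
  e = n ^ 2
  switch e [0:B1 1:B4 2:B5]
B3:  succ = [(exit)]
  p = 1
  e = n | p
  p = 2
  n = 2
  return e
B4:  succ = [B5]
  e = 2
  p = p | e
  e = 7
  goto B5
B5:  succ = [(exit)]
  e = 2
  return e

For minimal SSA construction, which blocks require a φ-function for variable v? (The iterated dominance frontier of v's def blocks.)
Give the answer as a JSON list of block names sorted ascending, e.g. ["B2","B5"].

idom tree: B1←B0 B2←B1 B3←B0 B4←B1 B5←B1
Join-block Dom:
  B1: preds {B0,B2}: {B0} ∩ {B0,B1,B2} = {B0}; idom=B0
  B4: preds {B1,B2}: {B0,B1} ∩ {B0,B1,B2} = {B0,B1}; idom=B1
  B5: preds {B2,B4}: {B0,B1,B2} ∩ {B0,B1,B4} = {B0,B1}; idom=B1

DF walk-up:
  B1←B0: walk · to B0
  B1←B2: walk B2→B1 to B0
  B4←B1: walk · to B1
  B4←B2: walk B2 to B1
  B5←B2: walk B2 to B1
  B5←B4: walk B4 to B1
  DF(B0)=∅
  DF(B1)={B1}
  DF(B2)={B1,B4,B5}
  DF(B3)=∅
  DF(B4)={B5}
  DF(B5)=∅

φ for v: defs {B0,B1}
  DF⁺ = {B1}

Answer: ["B1"]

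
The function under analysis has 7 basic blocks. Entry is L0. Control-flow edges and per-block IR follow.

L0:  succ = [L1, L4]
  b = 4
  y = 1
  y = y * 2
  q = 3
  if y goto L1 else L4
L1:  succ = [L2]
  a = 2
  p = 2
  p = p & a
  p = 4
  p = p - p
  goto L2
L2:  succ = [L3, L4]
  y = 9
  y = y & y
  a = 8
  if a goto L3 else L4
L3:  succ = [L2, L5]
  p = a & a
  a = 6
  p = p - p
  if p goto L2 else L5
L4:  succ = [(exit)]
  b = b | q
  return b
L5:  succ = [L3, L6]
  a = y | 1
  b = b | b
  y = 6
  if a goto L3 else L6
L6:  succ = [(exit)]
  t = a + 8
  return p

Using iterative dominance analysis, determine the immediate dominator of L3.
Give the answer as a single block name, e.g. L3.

idom tree: L1←L0 L2←L1 L3←L2 L4←L0 L5←L3 L6←L5
Dom∩ at merges:
  L2: preds {L1,L3}: {L0,L1} ∩ {L0,L1,L2,L3} = {L0,L1}; idom=L1
  L3: preds {L2,L5}: {L0,L1,L2} ∩ {L0,L1,L2,L3,L5} = {L0,L1,L2}; idom=L2
  L4: preds {L0,L2}: {L0} ∩ {L0,L1,L2} = {L0}; idom=L0

idom(L3) = L2

Answer: L2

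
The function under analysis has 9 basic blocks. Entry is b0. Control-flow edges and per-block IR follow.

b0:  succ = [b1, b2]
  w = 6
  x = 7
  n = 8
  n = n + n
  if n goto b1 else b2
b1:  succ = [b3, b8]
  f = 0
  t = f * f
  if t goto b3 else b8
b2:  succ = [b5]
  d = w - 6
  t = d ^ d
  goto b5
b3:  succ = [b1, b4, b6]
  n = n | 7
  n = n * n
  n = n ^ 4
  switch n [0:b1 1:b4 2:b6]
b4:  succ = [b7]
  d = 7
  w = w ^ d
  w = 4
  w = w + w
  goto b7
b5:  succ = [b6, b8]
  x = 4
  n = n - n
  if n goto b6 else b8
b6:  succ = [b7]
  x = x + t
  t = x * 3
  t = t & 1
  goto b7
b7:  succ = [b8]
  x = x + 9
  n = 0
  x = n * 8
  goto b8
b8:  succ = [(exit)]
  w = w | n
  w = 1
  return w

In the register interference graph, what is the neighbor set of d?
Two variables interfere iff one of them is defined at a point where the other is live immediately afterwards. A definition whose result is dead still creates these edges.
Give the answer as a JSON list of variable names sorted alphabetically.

Answer: ["n", "w", "x"]

Analysis:
Per-block:
  b0: {n,w,x} / ∅
  b1: {f,t} / ∅
  b2: {d,t} / {w}
  b3: {n} / {n}
  b4: {d,w} / {w}
  b5: {n,x} / {n}
  b6: {t,x} / {t,x}
  b7: {n,x} / {x}
  b8: {w} / {n,w}

Live sets:
  live b0: ∅→{n,w,x}
  live b1: {n,w,x}→{n,t,w,x}
  live b2: {n,w}→{n,t,w}
  live b3: {n,t,w,x}→{n,t,w,x}
  live b4: {w,x}→{w,x}
  live b5: {n,t,w}→{n,t,w,x}
  live b6: {t,w,x}→{w,x}
  live b7: {w,x}→{n,w}
  live b8: {n,w}→∅

Interfere edges:
  d — {n,w,x}
  f — {n,w,x}
  n — {d,f,t,w,x}
  t — {n,w,x}
  w — {d,f,n,t,x}
  x — {d,f,n,t,w}

N(d) = ["n", "w", "x"]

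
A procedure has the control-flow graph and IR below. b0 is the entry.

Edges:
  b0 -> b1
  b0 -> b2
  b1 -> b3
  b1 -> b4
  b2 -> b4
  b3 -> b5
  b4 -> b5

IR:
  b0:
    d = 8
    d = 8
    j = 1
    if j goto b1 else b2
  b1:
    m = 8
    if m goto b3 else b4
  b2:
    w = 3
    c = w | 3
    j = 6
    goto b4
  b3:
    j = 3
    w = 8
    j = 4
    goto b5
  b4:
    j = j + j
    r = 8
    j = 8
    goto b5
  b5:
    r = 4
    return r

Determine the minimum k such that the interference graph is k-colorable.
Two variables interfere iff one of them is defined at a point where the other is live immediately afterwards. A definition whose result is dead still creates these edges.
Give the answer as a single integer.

Answer: 2

Working:
def/use:
  b0 def {d,j} use ∅
  b1 def {m} use ∅
  b2 def {c,j,w} use ∅
  b3 def {j,w} use ∅
  b4 def {j,r} use {j}
  b5 def {r} use ∅

Live sets:
  live b0: ∅→{j}
  live b1: {j}→{j}
  live b2: ∅→{j}
  live b3: ∅→∅
  live b4: {j}→∅
  live b5: ∅→∅

Interference:
  c↔∅
  d↔∅
  j↔{m}
  m↔{j}
  r↔∅
  w↔∅

Colouring:
  clique {j,m} ⇒ need ≥ 2
  2-colouring: c0={c,d,j,r,w}  c1={m}
  χ = 2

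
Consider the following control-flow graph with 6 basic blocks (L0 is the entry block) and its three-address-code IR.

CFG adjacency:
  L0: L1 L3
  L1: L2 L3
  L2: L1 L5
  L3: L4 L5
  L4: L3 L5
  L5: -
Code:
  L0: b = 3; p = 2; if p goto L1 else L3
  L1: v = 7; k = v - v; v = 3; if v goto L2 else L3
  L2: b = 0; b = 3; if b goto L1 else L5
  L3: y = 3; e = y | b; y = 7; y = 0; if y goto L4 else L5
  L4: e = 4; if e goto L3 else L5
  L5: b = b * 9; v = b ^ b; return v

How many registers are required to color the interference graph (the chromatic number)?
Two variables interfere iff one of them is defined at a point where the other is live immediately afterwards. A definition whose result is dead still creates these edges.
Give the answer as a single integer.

def/use:
  L0: {b,p} / ∅
  L1: {k,v} / ∅
  L2: {b} / ∅
  L3: {e,y} / {b}
  L4: {e} / ∅
  L5: {b,v} / {b}

Backward fixpoint:
  L0: in=∅ out={b}
  L1: in={b} out={b}
  L2: in=∅ out={b}
  L3: in={b} out={b}
  L4: in={b} out={b}
  L5: in={b} out=∅

Interfere edges:
  b — {e,k,p,v,y}
  e — {b}
  k — {b}
  p — {b}
  v — {b}
  y — {b}

Chromatic number:
  lower bound: {b,e} mutually conflict ⇒ χ ≥ 2
  2-colouring: r0={b}  r1={e,k,p,v,y}
  χ = 2

Answer: 2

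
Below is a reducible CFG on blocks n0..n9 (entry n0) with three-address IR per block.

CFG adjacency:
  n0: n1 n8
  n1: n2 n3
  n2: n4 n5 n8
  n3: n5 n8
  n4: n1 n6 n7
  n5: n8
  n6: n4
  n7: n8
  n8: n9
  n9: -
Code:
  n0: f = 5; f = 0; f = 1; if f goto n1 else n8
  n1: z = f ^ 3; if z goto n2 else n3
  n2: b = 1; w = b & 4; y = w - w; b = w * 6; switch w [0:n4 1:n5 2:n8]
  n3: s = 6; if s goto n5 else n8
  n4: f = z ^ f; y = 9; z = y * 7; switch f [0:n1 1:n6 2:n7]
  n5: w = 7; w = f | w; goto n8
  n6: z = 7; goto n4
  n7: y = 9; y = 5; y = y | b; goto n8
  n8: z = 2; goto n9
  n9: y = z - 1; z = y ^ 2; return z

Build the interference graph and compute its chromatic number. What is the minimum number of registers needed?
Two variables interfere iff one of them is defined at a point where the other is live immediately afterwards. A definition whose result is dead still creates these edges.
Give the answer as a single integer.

Answer: 5

Derivation:
Per-block:
  n0: def={f} ue=∅
  n1: def={z} ue={f}
  n2: def={b,w,y} ue=∅
  n3: def={s} ue=∅
  n4: def={f,y,z} ue={f,z}
  n5: def={w} ue={f}
  n6: def={z} ue=∅
  n7: def={y} ue={b}
  n8: def={z} ue=∅
  n9: def={y,z} ue={z}

Liveness:
  live n0: ∅→{f}
  live n1: {f}→{f,z}
  live n2: {f,z}→{b,f,z}
  live n3: {f}→{f}
  live n4: {b,f,z}→{b,f}
  live n5: {f}→∅
  live n6: {b,f}→{b,f,z}
  live n7: {b}→∅
  live n8: ∅→{z}
  live n9: {z}→∅

Interfere edges:
  b↔{f,w,y,z}
  f↔{b,s,w,y,z}
  s↔{f}
  w↔{b,f,y,z}
  y↔{b,f,w,z}
  z↔{b,f,w,y}

Chromatic number:
  lower bound: {b,f,w,y,z} mutually conflict ⇒ χ ≥ 5
  assign b→r1 f→r0 s→r1 w→r2 y→r3 z→r4 — no edge inside a register ⇒ χ ≤ 5
  χ = 5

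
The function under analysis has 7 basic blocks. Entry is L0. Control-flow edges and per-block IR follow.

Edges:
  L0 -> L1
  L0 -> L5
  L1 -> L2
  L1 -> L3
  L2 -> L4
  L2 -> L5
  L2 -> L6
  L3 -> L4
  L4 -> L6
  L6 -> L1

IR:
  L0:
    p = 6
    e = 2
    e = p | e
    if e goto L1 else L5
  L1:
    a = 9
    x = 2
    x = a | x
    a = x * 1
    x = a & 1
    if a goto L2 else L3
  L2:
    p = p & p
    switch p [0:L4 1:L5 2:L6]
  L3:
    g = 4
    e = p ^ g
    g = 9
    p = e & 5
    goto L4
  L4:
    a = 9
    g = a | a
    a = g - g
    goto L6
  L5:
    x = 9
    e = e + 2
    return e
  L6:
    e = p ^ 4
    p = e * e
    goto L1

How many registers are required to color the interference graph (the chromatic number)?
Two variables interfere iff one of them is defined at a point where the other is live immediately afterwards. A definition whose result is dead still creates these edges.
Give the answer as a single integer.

Answer: 4

Analysis:
def/use:
  L0: def={e,p} ue=∅
  L1: def={a,x} ue=∅
  L2: def={p} ue={p}
  L3: def={e,g,p} ue={p}
  L4: def={a,g} ue=∅
  L5: def={e,x} ue={e}
  L6: def={e,p} ue={p}

Liveness:
  L0 li=∅ lo={e,p}
  L1 li={e,p} lo={e,p}
  L2 li={e,p} lo={e,p}
  L3 li={p} lo={p}
  L4 li={p} lo={p}
  L5 li={e} lo=∅
  L6 li={p} lo={e,p}

Interference:
  a — {e,p,x}
  e — {a,g,p,x}
  g — {e,p}
  p — {a,e,g,x}
  x — {a,e,p}

Chromatic number:
  {a,e,p,x} pairwise interfere (4-clique) ⇒ χ ≥ 4
  4-colouring: c0={e}  c1={p}  c2={a,g}  c3={x}
  χ = 4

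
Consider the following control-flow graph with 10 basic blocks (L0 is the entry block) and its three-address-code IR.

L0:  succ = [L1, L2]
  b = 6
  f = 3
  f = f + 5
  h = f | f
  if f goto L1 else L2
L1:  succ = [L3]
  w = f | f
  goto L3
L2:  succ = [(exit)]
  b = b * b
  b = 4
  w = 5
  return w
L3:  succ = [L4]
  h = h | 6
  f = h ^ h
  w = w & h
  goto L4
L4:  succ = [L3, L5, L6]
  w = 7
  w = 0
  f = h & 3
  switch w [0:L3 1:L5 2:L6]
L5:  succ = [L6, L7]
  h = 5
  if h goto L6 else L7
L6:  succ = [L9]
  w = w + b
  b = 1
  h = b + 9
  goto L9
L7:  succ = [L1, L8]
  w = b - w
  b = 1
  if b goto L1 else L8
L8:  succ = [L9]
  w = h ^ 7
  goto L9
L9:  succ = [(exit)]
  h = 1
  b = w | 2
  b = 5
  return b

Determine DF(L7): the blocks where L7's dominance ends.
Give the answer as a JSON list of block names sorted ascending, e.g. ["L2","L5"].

Answer: ["L1", "L9"]

Working:
idom tree: L1←L0 L2←L0 L3←L1 L4←L3 L5←L4 L6←L4 L7←L5 L8←L7 L9←L4
Dom at joins:
  L1: preds {L0,L7}: {L0} ∩ {L0,L1,L3,L4,L5,L7} = {L0}; idom=L0
  L3: preds {L1,L4}: {L0,L1} ∩ {L0,L1,L3,L4} = {L0,L1}; idom=L1
  L6: preds {L4,L5}: {L0,L1,L3,L4} ∩ {L0,L1,L3,L4,L5} = {L0,L1,L3,L4}; idom=L4
  L9: preds {L6,L8}: {L0,L1,L3,L4,L6} ∩ {L0,L1,L3,L4,L5,L7,L8} = {L0,L1,L3,L4}; idom=L4

Frontier:
  join L1 pred L0: · stop@L0
  join L1 pred L7: L7→L5→L4→L3→L1 stop@L0
  join L3 pred L1: · stop@L1
  join L3 pred L4: L4→L3 stop@L1
  join L6 pred L4: · stop@L4
  join L6 pred L5: L5 stop@L4
  join L9 pred L6: L6 stop@L4
  join L9 pred L8: L8→L7→L5 stop@L4
  L0 → ∅
  L1 → {L1}
  L2 → ∅
  L3 → {L1,L3}
  L4 → {L1,L3}
  L5 → {L1,L6,L9}
  L6 → {L9}
  L7 → {L1,L9}
  L8 → {L9}
  L9 → ∅

DF(L7) = ["L1", "L9"]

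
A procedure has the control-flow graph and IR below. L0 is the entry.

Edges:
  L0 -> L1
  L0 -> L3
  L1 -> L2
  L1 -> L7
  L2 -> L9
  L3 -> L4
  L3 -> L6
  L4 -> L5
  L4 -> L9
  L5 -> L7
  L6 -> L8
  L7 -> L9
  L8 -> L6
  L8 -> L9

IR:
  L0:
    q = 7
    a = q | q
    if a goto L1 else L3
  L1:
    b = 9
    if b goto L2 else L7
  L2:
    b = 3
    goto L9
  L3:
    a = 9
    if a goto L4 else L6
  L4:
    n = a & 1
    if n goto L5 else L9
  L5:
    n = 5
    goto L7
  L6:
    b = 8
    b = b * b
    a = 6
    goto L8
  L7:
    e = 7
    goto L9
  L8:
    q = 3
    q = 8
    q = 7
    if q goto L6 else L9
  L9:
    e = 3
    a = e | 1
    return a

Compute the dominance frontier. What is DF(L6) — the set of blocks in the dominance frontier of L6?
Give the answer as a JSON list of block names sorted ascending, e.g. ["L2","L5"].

Answer: ["L6", "L9"]

Analysis:
idom tree: L1←L0 L2←L1 L3←L0 L4←L3 L5←L4 L6←L3 L7←L0 L8←L6 L9←L0
Dom∩ at merges:
  L6: preds {L3,L8}: {L0,L3} ∩ {L0,L3,L6,L8} = {L0,L3}; idom=L3
  L7: preds {L1,L5}: {L0,L1} ∩ {L0,L3,L4,L5} = {L0}; idom=L0
  L9: preds {L2,L4,L7,L8}: {L0,L1,L2} ∩ {L0,L3,L4} ∩ {L0,L7} ∩ {L0,L3,L6,L8} = {L0}; idom=L0

DF derivation:
  join L6 pred L3: · stop@L3
  join L6 pred L8: L8→L6 stop@L3
  join L7 pred L1: L1 stop@L0
  join L7 pred L5: L5→L4→L3 stop@L0
  join L9 pred L2: L2→L1 stop@L0
  join L9 pred L4: L4→L3 stop@L0
  join L9 pred L7: L7 stop@L0
  join L9 pred L8: L8→L6→L3 stop@L0
  L0: DF=∅
  L1: DF={L7,L9}
  L2: DF={L9}
  L3: DF={L7,L9}
  L4: DF={L7,L9}
  L5: DF={L7}
  L6: DF={L6,L9}
  L7: DF={L9}
  L8: DF={L6,L9}
  L9: DF=∅

DF(L6) = ["L6", "L9"]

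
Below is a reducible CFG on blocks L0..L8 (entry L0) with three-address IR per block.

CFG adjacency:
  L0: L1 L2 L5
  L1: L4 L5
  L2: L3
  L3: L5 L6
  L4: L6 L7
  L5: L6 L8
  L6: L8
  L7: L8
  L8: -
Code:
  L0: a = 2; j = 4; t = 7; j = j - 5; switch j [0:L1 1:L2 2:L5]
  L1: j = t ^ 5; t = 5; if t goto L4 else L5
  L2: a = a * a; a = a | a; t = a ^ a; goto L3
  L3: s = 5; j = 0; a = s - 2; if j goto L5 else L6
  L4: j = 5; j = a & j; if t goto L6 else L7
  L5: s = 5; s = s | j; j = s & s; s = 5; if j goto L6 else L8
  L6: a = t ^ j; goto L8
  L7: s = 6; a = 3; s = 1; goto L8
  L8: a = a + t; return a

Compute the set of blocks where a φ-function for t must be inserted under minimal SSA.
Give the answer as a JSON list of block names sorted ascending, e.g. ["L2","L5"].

Answer: ["L5", "L6", "L8"]

Derivation:
idom tree: L1←L0 L2←L0 L3←L2 L4←L1 L5←L0 L6←L0 L7←L4 L8←L0
Dom∩ at merges:
  L5: preds {L0,L1,L3}: {L0} ∩ {L0,L1} ∩ {L0,L2,L3} = {L0}; idom=L0
  L6: preds {L3,L4,L5}: {L0,L2,L3} ∩ {L0,L1,L4} ∩ {L0,L5} = {L0}; idom=L0
  L8: preds {L5,L6,L7}: {L0,L5} ∩ {L0,L6} ∩ {L0,L1,L4,L7} = {L0}; idom=L0

DF walk-up:
  join L5 pred L0: · stop@L0
  join L5 pred L1: L1 stop@L0
  join L5 pred L3: L3→L2 stop@L0
  join L6 pred L3: L3→L2 stop@L0
  join L6 pred L4: L4→L1 stop@L0
  join L6 pred L5: L5 stop@L0
  join L8 pred L5: L5 stop@L0
  join L8 pred L6: L6 stop@L0
  join L8 pred L7: L7→L4→L1 stop@L0
  L0: DF=∅
  L1: DF={L5,L6,L8}
  L2: DF={L5,L6}
  L3: DF={L5,L6}
  L4: DF={L6,L8}
  L5: DF={L6,L8}
  L6: DF={L8}
  L7: DF={L8}
  L8: DF=∅

φ for t: defs {L0,L1,L2}
  DF⁺ = {L5,L6,L8}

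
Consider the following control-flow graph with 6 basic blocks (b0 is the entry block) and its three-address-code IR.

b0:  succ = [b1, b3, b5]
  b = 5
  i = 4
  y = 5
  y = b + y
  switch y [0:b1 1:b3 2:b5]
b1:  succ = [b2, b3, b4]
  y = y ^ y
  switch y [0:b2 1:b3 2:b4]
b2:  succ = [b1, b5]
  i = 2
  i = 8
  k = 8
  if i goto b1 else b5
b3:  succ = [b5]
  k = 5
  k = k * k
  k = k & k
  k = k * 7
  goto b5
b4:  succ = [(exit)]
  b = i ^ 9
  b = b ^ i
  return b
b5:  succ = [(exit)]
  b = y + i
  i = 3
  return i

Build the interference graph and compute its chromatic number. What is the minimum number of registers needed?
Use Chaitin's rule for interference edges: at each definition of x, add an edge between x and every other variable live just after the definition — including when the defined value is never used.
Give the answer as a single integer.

Answer: 3

Derivation:
Per-block:
  b0: {b,i,y} / ∅
  b1: {y} / {y}
  b2: {i,k} / ∅
  b3: {k} / ∅
  b4: {b} / {i}
  b5: {b,i} / {i,y}

Backward fixpoint:
  b0 li=∅ lo={i,y}
  b1 li={i,y} lo={i,y}
  b2 li={y} lo={i,y}
  b3 li={i,y} lo={i,y}
  b4 li={i} lo=∅
  b5 li={i,y} lo=∅

Conflict graph:
  b↔{i,y}
  i↔{b,k,y}
  k↔{i,y}
  y↔{b,i,k}

Colouring:
  {b,i,y} pairwise interfere (3-clique) ⇒ χ ≥ 3
  3-colouring: c0={i}  c1={y}  c2={b,k}
  χ = 3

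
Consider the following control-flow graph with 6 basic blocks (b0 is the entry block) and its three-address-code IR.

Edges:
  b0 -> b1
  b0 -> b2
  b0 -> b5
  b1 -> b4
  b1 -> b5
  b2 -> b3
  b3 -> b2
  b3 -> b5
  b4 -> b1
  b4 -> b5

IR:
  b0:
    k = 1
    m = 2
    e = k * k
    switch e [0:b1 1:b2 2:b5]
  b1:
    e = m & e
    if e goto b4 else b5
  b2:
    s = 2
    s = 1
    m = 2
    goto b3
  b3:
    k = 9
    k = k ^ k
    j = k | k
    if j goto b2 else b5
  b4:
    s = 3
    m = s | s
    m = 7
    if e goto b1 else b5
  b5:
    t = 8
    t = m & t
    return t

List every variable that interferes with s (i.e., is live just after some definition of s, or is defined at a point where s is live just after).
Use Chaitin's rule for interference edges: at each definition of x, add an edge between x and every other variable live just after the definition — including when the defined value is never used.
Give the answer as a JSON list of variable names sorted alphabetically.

Answer: ["e"]

Working:
def/use:
  b0: def={e,k,m} ue=∅
  b1: def={e} ue={e,m}
  b2: def={m,s} ue=∅
  b3: def={j,k} ue=∅
  b4: def={m,s} ue={e}
  b5: def={t} ue={m}

Liveness:
  live b0: ∅→{e,m}
  live b1: {e,m}→{e,m}
  live b2: ∅→{m}
  live b3: {m}→{m}
  live b4: {e}→{e,m}
  live b5: {m}→∅

Interference:
  e↔{m,s}
  j↔{m}
  k↔{m}
  m↔{e,j,k,t}
  s↔{e}
  t↔{m}

N(s) = ["e"]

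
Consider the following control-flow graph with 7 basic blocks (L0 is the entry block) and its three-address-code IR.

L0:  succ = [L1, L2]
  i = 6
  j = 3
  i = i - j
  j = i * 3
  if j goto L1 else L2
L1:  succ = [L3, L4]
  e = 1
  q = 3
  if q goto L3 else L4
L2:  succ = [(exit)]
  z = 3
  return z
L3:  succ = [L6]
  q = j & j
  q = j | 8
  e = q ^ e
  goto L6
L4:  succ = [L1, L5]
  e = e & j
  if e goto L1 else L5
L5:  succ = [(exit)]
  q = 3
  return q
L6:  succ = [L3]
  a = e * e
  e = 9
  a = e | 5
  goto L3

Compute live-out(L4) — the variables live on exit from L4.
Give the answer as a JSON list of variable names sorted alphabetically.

def/use:
  L0: def={i,j} ue=∅
  L1: def={e,q} ue=∅
  L2: def={z} ue=∅
  L3: def={e,q} ue={e,j}
  L4: def={e} ue={e,j}
  L5: def={q} ue=∅
  L6: def={a,e} ue={e}

Liveness:
  L0: in=∅ out={j}
  L1: in={j} out={e,j}
  L2: in=∅ out=∅
  L3: in={e,j} out={e,j}
  L4: in={e,j} out={j}
  L5: in=∅ out=∅
  L6: in={e,j} out={e,j}

live-out(L4) = ["j"]

Answer: ["j"]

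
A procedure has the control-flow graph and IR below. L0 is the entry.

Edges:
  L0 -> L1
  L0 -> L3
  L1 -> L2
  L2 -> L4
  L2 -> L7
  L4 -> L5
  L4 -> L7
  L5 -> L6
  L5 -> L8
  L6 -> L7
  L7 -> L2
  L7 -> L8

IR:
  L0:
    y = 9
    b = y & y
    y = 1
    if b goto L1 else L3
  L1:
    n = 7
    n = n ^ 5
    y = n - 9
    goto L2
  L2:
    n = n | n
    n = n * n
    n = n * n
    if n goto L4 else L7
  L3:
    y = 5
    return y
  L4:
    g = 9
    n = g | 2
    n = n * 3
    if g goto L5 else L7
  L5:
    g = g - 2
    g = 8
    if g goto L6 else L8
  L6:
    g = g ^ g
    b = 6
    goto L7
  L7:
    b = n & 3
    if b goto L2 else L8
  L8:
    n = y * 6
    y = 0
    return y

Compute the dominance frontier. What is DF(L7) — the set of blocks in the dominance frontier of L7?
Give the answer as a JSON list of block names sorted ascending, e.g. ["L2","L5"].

Answer: ["L2", "L8"]

Derivation:
idom tree: L1←L0 L2←L1 L3←L0 L4←L2 L5←L4 L6←L5 L7←L2 L8←L2
Join-block Dom:
  L2: preds {L1,L7}: {L0,L1} ∩ {L0,L1,L2,L7} = {L0,L1}; idom=L1
  L7: preds {L2,L4,L6}: {L0,L1,L2} ∩ {L0,L1,L2,L4} ∩ {L0,L1,L2,L4,L5,L6} = {L0,L1,L2}; idom=L2
  L8: preds {L5,L7}: {L0,L1,L2,L4,L5} ∩ {L0,L1,L2,L7} = {L0,L1,L2}; idom=L2

DF walk-up:
  L2←L1: walk · to L1
  L2←L7: walk L7→L2 to L1
  L7←L2: walk · to L2
  L7←L4: walk L4 to L2
  L7←L6: walk L6→L5→L4 to L2
  L8←L5: walk L5→L4 to L2
  L8←L7: walk L7 to L2
  L0 → ∅
  L1 → ∅
  L2 → {L2}
  L3 → ∅
  L4 → {L7,L8}
  L5 → {L7,L8}
  L6 → {L7}
  L7 → {L2,L8}
  L8 → ∅

DF(L7) = ["L2", "L8"]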